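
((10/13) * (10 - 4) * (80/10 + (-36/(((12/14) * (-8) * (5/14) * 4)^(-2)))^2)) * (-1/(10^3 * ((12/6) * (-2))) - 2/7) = -206210760001843179/13114922275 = -15723368.82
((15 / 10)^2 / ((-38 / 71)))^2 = 408321 / 23104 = 17.67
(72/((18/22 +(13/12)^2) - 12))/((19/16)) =-1824768/301207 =-6.06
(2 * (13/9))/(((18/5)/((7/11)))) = 455/891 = 0.51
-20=-20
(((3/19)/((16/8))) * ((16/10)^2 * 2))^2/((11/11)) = 36864/225625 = 0.16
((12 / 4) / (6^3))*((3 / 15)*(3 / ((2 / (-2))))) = -1 / 120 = -0.01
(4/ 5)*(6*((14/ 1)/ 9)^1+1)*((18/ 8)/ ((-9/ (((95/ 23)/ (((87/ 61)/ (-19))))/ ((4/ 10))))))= 3413255/ 12006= 284.30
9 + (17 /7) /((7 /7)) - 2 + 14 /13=956 /91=10.51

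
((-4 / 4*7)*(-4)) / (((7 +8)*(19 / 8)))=0.79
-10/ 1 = -10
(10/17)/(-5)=-2/17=-0.12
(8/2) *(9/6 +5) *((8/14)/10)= 52/35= 1.49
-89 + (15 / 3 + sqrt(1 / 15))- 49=-133 + sqrt(15) / 15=-132.74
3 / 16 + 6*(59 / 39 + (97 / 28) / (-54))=116357 / 13104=8.88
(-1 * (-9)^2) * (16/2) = -648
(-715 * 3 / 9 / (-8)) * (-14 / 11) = -455 / 12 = -37.92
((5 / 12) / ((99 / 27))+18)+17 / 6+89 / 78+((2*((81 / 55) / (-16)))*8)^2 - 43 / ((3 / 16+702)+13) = 130661534363 / 5399951700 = 24.20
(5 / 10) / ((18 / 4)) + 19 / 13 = 184 / 117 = 1.57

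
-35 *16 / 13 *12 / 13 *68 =-456960 / 169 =-2703.91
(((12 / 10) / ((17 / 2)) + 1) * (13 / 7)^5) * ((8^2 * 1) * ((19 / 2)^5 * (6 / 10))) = 535066487536074 / 7142975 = 74908072.27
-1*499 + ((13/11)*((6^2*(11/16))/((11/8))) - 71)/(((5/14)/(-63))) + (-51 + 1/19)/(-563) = 4867284513/588335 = 8272.98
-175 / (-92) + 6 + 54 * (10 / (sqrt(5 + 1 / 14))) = 727 / 92 + 540 * sqrt(994) / 71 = 247.69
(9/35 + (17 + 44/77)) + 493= 17879/35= 510.83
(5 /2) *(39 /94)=195 /188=1.04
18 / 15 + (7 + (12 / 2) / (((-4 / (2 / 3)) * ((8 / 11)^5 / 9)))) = -5903807 / 163840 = -36.03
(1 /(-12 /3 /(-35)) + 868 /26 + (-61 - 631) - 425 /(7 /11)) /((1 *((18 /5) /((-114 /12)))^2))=-4328850275 /471744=-9176.27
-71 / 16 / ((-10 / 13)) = 923 / 160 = 5.77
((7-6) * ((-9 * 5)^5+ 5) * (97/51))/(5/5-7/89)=-796515629980/2091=-380925695.83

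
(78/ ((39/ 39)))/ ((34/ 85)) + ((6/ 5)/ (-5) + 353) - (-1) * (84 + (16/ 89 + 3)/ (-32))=44974237/ 71200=631.66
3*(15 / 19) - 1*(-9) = 216 / 19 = 11.37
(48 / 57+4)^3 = 113.53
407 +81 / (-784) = 319007 / 784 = 406.90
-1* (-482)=482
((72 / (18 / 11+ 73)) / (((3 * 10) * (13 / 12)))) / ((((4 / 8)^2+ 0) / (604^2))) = 2311474176 / 53365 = 43314.42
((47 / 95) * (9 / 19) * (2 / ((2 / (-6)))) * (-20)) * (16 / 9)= 18048 / 361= 49.99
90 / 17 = 5.29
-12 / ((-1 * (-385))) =-0.03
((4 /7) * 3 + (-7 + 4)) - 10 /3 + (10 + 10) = 323 /21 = 15.38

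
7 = 7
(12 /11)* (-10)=-120 /11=-10.91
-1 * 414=-414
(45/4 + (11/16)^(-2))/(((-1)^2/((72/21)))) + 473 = 439445/847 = 518.83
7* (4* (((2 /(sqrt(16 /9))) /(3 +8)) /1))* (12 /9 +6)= 28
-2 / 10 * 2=-2 / 5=-0.40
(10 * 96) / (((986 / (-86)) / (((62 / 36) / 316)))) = -53320 / 116841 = -0.46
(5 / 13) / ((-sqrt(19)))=-5 * sqrt(19) / 247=-0.09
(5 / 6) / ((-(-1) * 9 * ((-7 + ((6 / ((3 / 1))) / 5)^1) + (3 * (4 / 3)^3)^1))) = 25 / 138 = 0.18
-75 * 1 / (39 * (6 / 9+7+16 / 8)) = -75 / 377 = -0.20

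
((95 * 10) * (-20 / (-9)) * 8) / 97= 152000 / 873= 174.11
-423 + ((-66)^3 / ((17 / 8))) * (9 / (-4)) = 5167737 / 17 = 303984.53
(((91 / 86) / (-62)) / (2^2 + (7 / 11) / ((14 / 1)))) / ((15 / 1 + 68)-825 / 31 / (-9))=-429 / 8740868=-0.00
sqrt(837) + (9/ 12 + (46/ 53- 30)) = -6017/ 212 + 3 * sqrt(93) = 0.55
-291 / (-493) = 291 / 493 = 0.59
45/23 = 1.96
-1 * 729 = -729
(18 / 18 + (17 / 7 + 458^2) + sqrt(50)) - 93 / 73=209773.23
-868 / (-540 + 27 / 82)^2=-0.00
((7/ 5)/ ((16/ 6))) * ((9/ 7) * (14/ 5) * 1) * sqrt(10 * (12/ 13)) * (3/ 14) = 81 * sqrt(390)/ 1300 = 1.23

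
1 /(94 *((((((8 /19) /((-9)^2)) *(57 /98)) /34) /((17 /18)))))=42483 /376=112.99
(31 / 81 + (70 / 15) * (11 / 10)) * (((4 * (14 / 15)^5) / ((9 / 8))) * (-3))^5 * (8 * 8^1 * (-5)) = 215880754037924313244861442909669181882368 / 4970187455316355526447296142578125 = 43435133.18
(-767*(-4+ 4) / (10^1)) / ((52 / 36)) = 0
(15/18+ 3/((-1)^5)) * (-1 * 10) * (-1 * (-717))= 15535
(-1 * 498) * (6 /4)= -747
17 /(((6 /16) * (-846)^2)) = 0.00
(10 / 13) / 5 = 2 / 13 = 0.15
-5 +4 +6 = 5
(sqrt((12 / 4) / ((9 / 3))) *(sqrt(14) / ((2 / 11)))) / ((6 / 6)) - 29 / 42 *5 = -145 / 42 + 11 *sqrt(14) / 2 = 17.13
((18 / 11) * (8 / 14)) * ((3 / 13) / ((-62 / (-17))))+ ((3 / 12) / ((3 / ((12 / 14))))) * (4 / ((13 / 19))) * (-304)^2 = 1197528364 / 31031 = 38591.36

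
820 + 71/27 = 22211/27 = 822.63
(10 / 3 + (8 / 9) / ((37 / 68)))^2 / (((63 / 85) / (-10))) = -2325358600 / 6986007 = -332.86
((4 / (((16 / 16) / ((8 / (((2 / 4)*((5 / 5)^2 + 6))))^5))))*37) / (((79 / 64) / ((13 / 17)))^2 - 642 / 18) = -322277166022656 / 1153918551947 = -279.29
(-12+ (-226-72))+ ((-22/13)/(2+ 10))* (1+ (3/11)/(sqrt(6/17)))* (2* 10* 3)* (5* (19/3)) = -22540/39-475* sqrt(102)/39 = -700.96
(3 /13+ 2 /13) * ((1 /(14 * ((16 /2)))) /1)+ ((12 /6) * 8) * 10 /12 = 58255 /4368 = 13.34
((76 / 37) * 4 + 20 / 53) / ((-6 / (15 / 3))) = -42130 / 5883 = -7.16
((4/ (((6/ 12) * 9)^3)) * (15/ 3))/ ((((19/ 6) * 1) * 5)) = 64/ 4617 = 0.01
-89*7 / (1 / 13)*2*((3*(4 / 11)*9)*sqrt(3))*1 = -1749384*sqrt(3) / 11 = -275456.54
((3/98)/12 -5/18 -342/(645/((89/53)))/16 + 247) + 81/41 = 204916076611/824131980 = 248.64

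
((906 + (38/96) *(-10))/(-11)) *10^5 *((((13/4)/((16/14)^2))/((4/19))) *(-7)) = 5731640403125/8448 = 678461221.96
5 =5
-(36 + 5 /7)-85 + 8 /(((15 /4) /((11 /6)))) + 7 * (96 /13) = -270724 /4095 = -66.11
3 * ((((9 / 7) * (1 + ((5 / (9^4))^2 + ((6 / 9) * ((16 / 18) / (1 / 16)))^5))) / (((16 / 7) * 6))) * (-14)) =-11545022755259 / 38263752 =-301722.18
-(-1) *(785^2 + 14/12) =3697357/6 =616226.17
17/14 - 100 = -1383/14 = -98.79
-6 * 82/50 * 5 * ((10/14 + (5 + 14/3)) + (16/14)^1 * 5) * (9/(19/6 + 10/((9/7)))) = -4489992/6895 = -651.20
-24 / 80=-3 / 10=-0.30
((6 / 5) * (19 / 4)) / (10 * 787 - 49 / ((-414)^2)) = 4884786 / 6744432355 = 0.00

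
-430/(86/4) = -20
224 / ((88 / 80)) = 2240 / 11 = 203.64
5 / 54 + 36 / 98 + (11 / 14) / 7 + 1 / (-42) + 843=843.55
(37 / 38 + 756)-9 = 28423 / 38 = 747.97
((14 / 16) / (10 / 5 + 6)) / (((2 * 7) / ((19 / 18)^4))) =130321 / 13436928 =0.01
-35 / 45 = -7 / 9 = -0.78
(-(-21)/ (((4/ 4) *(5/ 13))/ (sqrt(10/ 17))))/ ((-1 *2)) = -273 *sqrt(170)/ 170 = -20.94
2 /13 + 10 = 132 /13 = 10.15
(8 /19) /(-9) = -0.05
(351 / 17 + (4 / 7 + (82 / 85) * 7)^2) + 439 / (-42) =63.84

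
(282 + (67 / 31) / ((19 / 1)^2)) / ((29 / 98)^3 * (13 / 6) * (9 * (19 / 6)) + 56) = 11881340509472 / 2426780559381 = 4.90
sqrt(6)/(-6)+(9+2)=11 - sqrt(6)/6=10.59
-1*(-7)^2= -49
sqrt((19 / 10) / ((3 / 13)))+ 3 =sqrt(7410) / 30+ 3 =5.87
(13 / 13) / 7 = 1 / 7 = 0.14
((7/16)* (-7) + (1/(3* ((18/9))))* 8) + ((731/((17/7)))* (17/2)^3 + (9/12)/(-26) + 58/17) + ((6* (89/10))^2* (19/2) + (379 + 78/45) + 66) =56325783469/265200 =212389.83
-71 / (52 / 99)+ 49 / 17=-116945 / 884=-132.29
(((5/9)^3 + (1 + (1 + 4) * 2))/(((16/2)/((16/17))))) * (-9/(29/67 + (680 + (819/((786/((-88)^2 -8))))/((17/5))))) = -142959776/36877246083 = -0.00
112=112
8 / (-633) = -8 / 633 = -0.01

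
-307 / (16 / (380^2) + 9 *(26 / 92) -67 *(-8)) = -127451050 / 223576371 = -0.57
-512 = -512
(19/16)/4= 19/64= 0.30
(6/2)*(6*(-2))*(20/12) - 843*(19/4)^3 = -5785977/64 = -90405.89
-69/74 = -0.93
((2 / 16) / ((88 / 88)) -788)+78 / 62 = -195081 / 248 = -786.62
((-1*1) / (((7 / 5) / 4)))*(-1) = 20 / 7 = 2.86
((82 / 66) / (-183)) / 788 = -41 / 4758732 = -0.00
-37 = -37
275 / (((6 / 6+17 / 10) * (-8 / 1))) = -1375 / 108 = -12.73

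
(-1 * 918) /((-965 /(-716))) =-657288 /965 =-681.13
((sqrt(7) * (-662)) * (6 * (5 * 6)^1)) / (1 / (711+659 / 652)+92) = -3426.77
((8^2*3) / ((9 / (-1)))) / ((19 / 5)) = -320 / 57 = -5.61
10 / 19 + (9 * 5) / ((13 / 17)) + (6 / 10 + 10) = 86416 / 1235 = 69.97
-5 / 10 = -1 / 2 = -0.50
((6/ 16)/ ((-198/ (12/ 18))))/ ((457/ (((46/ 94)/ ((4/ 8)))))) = -23/ 8505684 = -0.00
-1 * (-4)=4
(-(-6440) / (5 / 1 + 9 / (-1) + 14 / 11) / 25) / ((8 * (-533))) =1771 / 79950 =0.02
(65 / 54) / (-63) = -65 / 3402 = -0.02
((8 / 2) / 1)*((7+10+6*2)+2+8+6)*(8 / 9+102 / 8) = 2455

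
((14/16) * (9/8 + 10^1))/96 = 623/6144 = 0.10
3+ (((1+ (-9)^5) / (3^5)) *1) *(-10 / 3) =812.99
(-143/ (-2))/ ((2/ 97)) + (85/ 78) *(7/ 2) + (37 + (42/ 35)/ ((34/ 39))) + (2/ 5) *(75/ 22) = 128039708/ 36465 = 3511.30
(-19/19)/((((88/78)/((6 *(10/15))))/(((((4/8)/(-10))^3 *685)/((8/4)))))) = 5343/35200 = 0.15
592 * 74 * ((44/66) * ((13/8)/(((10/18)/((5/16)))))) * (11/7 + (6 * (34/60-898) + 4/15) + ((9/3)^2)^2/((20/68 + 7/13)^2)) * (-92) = 66630828760639/5152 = 12933002476.83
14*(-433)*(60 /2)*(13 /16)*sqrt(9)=-1773135 /4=-443283.75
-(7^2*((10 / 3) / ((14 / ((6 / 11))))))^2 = -4900 / 121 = -40.50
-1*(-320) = 320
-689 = -689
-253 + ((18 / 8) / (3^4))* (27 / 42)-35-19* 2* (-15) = 282.02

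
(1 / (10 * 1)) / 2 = 1 / 20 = 0.05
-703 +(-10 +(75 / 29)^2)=-594008 / 841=-706.31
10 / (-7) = -10 / 7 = -1.43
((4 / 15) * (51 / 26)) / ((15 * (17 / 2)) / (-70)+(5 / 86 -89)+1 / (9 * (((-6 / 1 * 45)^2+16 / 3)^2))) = -489560671705504 / 84947614369114575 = -0.01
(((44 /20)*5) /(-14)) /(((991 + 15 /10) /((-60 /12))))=11 /2779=0.00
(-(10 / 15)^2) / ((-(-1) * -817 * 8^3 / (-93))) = -31 / 313728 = -0.00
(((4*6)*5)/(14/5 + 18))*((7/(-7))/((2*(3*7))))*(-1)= 25/182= 0.14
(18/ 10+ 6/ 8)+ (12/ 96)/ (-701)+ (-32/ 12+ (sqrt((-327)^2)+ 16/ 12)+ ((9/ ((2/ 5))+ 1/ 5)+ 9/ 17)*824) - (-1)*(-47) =19422.25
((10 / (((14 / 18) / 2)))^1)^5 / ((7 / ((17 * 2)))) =6424531200000 / 117649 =54607614.17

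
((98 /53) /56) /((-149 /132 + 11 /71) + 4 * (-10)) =-16401 /20352371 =-0.00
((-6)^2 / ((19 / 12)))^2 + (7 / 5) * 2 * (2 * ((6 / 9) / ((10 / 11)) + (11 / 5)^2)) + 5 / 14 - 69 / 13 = 543.22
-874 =-874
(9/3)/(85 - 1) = 1/28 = 0.04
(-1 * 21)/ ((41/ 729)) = -15309/ 41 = -373.39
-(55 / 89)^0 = -1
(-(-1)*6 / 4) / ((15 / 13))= 13 / 10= 1.30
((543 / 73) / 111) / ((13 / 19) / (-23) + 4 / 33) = 2610201 / 3562619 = 0.73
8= 8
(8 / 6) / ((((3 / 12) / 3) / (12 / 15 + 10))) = 864 / 5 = 172.80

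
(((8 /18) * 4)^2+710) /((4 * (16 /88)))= 317713 /324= 980.60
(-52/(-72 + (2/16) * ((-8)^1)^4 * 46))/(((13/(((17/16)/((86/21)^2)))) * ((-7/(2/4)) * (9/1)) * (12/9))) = 0.00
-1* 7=-7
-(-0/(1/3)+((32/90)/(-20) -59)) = 13279/225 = 59.02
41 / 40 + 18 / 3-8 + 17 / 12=53 / 120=0.44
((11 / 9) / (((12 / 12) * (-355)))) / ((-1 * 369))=0.00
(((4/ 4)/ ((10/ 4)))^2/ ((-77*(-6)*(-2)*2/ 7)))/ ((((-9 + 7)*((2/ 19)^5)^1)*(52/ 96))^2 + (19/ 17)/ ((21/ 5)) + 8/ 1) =-2188790654034957/ 29853081269879646350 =-0.00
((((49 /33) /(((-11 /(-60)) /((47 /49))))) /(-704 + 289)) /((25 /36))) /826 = -3384 /103693975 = -0.00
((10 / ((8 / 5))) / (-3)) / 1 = -25 / 12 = -2.08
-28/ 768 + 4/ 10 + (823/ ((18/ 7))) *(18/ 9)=1844567/ 2880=640.47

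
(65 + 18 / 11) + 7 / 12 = 8873 / 132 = 67.22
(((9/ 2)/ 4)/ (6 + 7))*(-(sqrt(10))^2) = -45/ 52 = -0.87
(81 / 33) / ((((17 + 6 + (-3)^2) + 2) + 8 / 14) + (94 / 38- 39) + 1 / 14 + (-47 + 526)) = 7182 / 1396043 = 0.01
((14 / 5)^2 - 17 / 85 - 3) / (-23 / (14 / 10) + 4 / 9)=-7308 / 25175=-0.29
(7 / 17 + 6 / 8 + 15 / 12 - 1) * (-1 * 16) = -384 / 17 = -22.59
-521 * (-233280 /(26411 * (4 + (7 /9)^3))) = 1029.37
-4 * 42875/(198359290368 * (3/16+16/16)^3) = -1372000/2657317134051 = -0.00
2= 2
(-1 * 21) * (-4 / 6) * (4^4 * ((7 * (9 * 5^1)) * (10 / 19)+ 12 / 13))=147581952 / 247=597497.78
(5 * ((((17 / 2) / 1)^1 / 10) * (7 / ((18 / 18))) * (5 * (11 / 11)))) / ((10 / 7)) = 833 / 8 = 104.12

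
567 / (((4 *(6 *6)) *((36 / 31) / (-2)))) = -217 / 32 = -6.78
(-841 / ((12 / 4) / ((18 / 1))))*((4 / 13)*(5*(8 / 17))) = -807360 / 221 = -3653.21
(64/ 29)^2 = 4096/ 841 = 4.87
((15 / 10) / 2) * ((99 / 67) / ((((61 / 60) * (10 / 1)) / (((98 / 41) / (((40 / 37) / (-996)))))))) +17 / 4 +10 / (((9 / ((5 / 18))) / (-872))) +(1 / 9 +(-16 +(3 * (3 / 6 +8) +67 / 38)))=-2545604613821 / 5157712260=-493.55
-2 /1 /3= -2 /3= -0.67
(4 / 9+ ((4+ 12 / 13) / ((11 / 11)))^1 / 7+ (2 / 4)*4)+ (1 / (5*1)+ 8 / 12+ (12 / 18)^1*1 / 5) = 4.15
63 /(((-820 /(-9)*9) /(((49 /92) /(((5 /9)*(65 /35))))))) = 194481 /4903600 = 0.04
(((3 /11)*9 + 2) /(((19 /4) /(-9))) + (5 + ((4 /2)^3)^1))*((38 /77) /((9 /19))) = 36214 /7623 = 4.75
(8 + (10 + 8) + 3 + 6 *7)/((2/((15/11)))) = 1065/22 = 48.41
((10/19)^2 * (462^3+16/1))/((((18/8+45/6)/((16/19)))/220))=138844490752000/267501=519042884.89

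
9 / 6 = 3 / 2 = 1.50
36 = 36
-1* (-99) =99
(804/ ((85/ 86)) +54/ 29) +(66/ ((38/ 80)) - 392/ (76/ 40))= 35030354/ 46835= 747.95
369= 369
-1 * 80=-80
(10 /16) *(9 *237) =10665 /8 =1333.12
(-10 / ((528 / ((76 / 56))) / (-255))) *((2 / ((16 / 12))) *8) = 24225 / 308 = 78.65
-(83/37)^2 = -6889/1369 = -5.03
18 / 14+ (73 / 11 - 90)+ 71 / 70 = -8917 / 110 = -81.06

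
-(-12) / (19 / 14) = 168 / 19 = 8.84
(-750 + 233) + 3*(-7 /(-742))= -54799 /106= -516.97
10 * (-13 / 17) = -130 / 17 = -7.65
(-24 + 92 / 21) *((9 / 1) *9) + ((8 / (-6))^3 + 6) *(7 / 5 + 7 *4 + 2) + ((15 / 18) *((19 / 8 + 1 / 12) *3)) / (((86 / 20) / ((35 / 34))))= -16288406573 / 11052720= -1473.70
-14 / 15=-0.93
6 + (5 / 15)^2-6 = 1 / 9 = 0.11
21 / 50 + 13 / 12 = 451 / 300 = 1.50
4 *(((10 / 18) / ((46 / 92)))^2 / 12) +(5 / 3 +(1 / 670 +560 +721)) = 208898203 / 162810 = 1283.08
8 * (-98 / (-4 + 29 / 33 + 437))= -12936 / 7159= -1.81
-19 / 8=-2.38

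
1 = 1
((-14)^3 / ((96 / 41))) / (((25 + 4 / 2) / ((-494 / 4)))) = 3473561 / 648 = 5360.43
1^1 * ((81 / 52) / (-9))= -9 / 52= -0.17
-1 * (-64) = 64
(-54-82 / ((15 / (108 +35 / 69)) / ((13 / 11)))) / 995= -8595932 / 11328075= -0.76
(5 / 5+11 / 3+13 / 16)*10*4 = 1315 / 6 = 219.17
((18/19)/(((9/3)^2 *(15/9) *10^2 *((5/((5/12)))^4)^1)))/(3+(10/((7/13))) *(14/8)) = 1/1165536000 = 0.00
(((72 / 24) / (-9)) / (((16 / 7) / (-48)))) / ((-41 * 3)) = -7 / 123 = -0.06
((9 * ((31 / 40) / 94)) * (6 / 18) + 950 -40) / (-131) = -3421693 / 492560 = -6.95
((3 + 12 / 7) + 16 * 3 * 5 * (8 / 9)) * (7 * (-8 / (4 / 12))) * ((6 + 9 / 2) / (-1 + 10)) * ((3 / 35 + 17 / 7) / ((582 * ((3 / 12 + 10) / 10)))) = -6447232 / 35793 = -180.13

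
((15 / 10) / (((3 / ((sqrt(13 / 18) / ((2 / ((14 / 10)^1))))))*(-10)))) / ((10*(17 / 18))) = -21*sqrt(26) / 34000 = -0.00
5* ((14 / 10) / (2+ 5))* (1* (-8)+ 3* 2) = -2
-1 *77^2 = -5929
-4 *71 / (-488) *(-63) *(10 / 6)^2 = -12425 / 122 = -101.84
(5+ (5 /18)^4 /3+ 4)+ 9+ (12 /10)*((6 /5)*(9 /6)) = 158739337 /7873200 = 20.16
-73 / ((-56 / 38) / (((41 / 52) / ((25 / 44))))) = 625537 / 9100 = 68.74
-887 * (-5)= 4435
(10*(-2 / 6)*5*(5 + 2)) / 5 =-70 / 3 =-23.33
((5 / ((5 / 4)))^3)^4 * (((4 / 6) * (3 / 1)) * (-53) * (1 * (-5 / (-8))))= -1111490560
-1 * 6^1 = -6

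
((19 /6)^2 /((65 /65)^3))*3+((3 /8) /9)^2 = 17329 /576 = 30.09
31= 31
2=2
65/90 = 13/18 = 0.72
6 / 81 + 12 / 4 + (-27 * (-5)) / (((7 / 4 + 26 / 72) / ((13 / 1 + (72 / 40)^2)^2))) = 1081686121 / 64125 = 16868.40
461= 461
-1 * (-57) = 57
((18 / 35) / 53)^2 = 324 / 3441025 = 0.00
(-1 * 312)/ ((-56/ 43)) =1677/ 7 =239.57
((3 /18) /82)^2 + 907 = 219552049 /242064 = 907.00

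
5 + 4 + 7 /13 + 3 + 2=189 /13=14.54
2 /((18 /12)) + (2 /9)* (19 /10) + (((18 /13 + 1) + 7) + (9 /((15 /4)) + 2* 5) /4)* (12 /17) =10.57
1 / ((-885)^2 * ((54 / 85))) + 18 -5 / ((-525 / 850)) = 1545146399 / 59211810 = 26.10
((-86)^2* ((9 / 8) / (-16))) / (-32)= 16641 / 1024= 16.25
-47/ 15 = -3.13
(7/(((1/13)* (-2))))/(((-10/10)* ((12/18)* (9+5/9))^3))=1791153/10176896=0.18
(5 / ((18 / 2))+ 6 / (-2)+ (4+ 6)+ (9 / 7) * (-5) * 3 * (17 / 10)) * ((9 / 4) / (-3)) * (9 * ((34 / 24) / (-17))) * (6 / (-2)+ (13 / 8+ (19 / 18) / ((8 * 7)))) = 4345693 / 225792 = 19.25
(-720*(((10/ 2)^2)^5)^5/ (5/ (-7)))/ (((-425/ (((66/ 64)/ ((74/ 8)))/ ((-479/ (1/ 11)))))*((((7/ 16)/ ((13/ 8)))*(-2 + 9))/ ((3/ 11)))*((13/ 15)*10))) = 1726618847897043451666831970214843750/ 23199407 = 74425128534407946361164830000.00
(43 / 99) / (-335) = -43 / 33165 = -0.00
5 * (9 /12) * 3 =45 /4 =11.25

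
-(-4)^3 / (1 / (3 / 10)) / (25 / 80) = 1536 / 25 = 61.44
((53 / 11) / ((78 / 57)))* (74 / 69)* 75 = 931475 / 3289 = 283.21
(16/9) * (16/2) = 128/9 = 14.22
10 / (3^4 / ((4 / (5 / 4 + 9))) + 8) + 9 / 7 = 32161 / 24143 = 1.33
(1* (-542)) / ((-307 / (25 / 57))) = 13550 / 17499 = 0.77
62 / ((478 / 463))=14353 / 239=60.05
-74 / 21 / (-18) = 37 / 189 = 0.20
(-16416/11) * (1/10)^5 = -513/34375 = -0.01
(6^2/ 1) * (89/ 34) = 1602/ 17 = 94.24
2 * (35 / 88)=35 / 44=0.80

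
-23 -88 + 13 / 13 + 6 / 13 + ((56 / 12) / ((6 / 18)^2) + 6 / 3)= -852 / 13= -65.54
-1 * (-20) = 20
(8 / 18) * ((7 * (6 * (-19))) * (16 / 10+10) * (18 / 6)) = -61712 / 5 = -12342.40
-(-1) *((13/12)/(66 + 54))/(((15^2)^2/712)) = 1157/9112500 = 0.00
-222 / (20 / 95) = -2109 / 2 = -1054.50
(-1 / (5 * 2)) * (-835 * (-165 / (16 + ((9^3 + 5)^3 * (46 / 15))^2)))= -6199875 / 661792770433639841312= -0.00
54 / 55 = 0.98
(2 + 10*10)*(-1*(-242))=24684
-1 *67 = -67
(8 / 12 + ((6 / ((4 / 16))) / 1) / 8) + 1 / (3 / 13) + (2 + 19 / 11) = 129 / 11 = 11.73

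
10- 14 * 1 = -4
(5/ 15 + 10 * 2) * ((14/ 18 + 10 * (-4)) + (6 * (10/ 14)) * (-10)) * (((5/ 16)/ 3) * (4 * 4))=-1577155/ 567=-2781.58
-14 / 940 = -7 / 470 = -0.01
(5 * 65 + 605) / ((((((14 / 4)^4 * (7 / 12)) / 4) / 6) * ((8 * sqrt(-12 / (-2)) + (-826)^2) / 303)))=1130009460480 / 9979167821791 - 649244160 * sqrt(6) / 488979223267759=0.11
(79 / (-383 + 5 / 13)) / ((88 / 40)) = -5135 / 54714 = -0.09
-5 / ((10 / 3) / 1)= -3 / 2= -1.50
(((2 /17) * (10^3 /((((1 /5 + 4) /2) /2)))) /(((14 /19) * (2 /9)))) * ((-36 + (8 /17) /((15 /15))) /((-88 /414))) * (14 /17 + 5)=160348410000 /240737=666072.98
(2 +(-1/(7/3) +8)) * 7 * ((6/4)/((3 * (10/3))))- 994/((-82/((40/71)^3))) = 50502881/4133620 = 12.22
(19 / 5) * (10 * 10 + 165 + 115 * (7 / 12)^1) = 15143 / 12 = 1261.92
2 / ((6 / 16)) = 16 / 3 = 5.33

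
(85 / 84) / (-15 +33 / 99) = -85 / 1232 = -0.07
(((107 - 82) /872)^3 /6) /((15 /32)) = 3125 /372968352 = 0.00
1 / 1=1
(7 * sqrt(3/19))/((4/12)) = 21 * sqrt(57)/19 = 8.34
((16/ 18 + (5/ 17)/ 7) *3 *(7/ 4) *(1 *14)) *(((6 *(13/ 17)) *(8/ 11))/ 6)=38.05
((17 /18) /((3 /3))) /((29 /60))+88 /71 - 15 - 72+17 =-412664 /6177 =-66.81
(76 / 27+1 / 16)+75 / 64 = 6997 / 1728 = 4.05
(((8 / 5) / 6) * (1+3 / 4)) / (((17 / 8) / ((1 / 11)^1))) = 56 / 2805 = 0.02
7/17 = 0.41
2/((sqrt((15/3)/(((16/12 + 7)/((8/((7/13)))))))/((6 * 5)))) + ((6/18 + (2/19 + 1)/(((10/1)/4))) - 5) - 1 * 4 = -2344/285 + 5 * sqrt(2730)/13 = 11.87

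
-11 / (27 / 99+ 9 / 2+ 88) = -242 / 2041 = -0.12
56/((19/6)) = 336/19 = 17.68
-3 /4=-0.75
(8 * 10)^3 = 512000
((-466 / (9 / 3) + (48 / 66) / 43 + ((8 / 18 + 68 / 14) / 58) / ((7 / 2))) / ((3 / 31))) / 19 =-29120830840 / 344804229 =-84.46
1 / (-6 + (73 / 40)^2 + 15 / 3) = 0.43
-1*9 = -9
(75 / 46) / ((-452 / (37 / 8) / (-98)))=135975 / 83168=1.63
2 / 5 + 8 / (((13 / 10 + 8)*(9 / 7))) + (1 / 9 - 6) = -20171 / 4185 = -4.82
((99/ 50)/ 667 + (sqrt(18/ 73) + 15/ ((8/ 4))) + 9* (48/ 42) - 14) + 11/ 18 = 3* sqrt(146)/ 73 + 9244187/ 2101050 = 4.90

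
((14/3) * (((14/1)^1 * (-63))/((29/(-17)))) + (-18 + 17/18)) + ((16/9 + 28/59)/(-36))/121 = 80351833501/33539022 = 2395.77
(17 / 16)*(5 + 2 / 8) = 357 / 64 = 5.58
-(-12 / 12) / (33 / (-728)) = -728 / 33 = -22.06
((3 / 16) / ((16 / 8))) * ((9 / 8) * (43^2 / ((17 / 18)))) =449307 / 2176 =206.48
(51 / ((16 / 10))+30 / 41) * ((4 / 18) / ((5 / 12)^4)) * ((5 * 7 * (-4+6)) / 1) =17248896 / 1025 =16828.19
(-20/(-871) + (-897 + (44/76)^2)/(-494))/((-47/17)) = -14359764/21598991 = -0.66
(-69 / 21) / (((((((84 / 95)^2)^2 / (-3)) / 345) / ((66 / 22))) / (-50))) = -5385922578125 / 6453888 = -834523.71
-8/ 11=-0.73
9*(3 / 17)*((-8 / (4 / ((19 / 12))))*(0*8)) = 0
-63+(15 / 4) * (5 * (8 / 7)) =-291 / 7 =-41.57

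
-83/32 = -2.59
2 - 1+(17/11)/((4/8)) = 45/11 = 4.09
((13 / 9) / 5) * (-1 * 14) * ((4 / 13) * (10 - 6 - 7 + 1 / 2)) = 28 / 9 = 3.11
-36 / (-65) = 36 / 65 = 0.55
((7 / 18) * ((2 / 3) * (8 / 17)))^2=3136 / 210681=0.01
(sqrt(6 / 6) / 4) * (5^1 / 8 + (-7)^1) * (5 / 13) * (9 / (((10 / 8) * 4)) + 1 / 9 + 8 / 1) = -6.08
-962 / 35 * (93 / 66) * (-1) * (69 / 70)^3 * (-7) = -4898397699 / 18865000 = -259.66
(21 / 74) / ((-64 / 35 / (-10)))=3675 / 2368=1.55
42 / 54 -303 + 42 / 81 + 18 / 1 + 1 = -7633 / 27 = -282.70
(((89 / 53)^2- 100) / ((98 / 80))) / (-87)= 74280 / 81461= 0.91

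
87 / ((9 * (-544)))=-29 / 1632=-0.02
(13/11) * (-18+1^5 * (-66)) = -1092/11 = -99.27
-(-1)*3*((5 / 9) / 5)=1 / 3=0.33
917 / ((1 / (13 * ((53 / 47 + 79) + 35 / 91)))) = 45109981 / 47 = 959786.83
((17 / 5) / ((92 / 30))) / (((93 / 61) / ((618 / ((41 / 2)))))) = 640866 / 29233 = 21.92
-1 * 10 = -10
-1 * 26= -26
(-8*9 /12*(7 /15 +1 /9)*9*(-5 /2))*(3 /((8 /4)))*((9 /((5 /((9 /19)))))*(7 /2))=66339 /190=349.15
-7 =-7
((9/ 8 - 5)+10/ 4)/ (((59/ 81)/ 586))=-261063/ 236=-1106.20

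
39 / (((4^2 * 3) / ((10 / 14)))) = 65 / 112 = 0.58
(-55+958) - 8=895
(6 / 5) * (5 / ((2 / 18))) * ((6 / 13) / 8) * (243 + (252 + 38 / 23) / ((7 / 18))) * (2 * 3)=35024805 / 2093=16734.26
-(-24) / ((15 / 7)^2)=392 / 75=5.23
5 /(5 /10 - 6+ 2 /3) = -30 /29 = -1.03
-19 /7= -2.71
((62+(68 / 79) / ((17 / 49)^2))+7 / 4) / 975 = 380881 / 5237700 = 0.07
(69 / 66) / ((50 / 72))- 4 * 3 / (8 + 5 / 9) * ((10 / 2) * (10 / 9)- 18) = 474 / 25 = 18.96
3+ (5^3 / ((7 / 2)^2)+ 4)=843 / 49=17.20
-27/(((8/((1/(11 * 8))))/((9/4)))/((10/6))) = -405/2816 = -0.14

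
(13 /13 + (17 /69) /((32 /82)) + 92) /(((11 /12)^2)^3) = 6430378752 /40745903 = 157.82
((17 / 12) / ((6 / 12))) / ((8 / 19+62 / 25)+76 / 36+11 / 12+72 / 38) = 48450 / 133783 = 0.36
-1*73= -73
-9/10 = -0.90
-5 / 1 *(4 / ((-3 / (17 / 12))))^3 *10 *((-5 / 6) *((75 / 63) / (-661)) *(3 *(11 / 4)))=168884375 / 40476996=4.17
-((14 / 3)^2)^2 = -38416 / 81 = -474.27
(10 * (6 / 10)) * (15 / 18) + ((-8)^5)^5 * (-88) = 3324546003940230230441989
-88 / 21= -4.19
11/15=0.73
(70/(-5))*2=-28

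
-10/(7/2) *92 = -262.86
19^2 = 361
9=9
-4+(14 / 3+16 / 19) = 86 / 57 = 1.51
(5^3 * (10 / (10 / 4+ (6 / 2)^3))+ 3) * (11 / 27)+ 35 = 53.49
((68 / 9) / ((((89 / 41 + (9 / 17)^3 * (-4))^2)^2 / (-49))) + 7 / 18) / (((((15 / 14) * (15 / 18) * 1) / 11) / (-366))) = 268021.91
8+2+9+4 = 23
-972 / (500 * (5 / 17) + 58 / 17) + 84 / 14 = -588 / 1279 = -0.46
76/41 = 1.85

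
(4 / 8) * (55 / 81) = 55 / 162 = 0.34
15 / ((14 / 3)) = 3.21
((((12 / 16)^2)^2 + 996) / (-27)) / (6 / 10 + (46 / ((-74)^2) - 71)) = 0.52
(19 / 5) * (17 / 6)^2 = 5491 / 180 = 30.51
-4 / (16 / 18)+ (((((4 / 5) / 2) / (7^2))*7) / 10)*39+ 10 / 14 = -3.56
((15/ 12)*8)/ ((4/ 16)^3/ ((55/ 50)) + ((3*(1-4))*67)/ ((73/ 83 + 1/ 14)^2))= -4298008000/ 286591285339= -0.01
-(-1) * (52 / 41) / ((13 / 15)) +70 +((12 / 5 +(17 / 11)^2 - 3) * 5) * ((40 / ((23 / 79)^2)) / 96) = 1817436325 / 15746214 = 115.42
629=629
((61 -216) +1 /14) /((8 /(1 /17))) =-1.14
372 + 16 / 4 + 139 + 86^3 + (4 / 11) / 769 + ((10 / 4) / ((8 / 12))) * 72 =5387038023 / 8459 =636841.00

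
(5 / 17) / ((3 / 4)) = 20 / 51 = 0.39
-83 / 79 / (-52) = 83 / 4108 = 0.02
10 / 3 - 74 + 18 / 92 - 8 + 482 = 55687 / 138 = 403.53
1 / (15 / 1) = 1 / 15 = 0.07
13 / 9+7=76 / 9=8.44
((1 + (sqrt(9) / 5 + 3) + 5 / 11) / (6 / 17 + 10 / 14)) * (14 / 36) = 115787 / 62865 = 1.84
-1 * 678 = -678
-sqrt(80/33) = -4 *sqrt(165)/33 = -1.56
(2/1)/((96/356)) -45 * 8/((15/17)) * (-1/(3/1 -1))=2537/12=211.42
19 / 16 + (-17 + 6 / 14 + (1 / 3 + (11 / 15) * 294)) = 336923 / 1680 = 200.55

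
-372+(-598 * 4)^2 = 5721292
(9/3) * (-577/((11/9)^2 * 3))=-46737/121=-386.26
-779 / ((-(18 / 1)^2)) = 779 / 324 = 2.40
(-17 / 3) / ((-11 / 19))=323 / 33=9.79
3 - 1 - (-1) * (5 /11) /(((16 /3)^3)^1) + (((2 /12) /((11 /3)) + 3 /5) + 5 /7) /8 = 3426677 /1576960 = 2.17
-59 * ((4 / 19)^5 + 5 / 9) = -730992949 / 22284891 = -32.80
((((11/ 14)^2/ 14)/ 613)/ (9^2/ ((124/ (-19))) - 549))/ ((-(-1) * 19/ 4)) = -7502/ 278106425415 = -0.00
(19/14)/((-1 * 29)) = -19/406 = -0.05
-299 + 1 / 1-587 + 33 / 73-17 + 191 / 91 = -5975040 / 6643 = -899.45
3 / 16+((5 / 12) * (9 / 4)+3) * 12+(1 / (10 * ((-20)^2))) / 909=47.44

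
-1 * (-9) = 9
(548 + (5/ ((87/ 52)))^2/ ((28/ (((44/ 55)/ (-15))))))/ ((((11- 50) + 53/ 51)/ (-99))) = 370180729/ 259028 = 1429.11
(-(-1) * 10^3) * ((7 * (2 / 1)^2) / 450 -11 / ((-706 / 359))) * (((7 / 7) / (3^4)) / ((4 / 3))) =4492045 / 85779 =52.37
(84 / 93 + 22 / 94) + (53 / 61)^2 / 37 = 232223502 / 200595389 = 1.16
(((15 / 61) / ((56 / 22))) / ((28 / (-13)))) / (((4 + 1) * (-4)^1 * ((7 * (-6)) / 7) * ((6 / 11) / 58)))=-45617 / 1147776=-0.04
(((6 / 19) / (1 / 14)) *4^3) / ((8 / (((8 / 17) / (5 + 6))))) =5376 / 3553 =1.51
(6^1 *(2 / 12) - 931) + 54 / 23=-21336 / 23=-927.65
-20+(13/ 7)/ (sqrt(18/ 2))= -407/ 21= -19.38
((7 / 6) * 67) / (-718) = -469 / 4308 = -0.11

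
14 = 14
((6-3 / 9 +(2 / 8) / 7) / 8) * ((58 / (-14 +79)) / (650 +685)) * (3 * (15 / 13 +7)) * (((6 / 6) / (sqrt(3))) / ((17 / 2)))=736223 * sqrt(3) / 1610891100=0.00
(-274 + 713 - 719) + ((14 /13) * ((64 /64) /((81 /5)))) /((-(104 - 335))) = -280.00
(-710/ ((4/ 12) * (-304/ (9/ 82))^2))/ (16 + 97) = -86265/ 35109392896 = -0.00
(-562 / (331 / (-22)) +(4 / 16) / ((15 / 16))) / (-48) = -11674 / 14895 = -0.78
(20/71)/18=10/639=0.02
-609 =-609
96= 96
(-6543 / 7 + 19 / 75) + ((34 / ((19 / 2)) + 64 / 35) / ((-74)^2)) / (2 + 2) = -51043140563 / 54623100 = -934.46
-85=-85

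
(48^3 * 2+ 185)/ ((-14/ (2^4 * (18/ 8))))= -3984642/ 7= -569234.57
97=97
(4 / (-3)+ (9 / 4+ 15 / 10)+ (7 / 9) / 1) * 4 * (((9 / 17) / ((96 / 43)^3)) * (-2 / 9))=-9143305 / 67682304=-0.14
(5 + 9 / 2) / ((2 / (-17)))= -323 / 4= -80.75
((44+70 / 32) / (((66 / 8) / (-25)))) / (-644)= 18475 / 85008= 0.22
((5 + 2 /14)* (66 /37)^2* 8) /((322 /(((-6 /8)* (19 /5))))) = -8938512 /7714315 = -1.16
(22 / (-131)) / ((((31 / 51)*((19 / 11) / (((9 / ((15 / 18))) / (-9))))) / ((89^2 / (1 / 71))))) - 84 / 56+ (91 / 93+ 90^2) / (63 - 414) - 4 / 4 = 87686068454527 / 812484270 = 107923.40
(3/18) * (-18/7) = -3/7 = -0.43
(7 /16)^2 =49 /256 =0.19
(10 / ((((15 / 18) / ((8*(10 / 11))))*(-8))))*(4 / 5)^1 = -96 / 11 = -8.73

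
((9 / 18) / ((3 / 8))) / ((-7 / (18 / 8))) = -3 / 7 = -0.43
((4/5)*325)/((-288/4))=-65/18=-3.61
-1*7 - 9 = -16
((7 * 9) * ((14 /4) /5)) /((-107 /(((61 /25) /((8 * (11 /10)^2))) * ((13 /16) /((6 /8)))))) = -116571 /1035760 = -0.11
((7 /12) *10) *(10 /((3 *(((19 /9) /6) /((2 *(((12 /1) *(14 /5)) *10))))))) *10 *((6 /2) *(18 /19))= 381024000 /361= 1055468.14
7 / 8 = 0.88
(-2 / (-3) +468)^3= 102941904.30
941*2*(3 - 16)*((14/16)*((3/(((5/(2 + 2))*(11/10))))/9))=-171262/33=-5189.76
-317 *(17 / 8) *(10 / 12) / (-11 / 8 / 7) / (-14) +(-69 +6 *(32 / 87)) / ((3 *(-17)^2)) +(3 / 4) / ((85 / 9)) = -564558551 / 2765730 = -204.13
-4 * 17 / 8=-17 / 2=-8.50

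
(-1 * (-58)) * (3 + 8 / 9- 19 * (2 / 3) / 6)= 928 / 9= 103.11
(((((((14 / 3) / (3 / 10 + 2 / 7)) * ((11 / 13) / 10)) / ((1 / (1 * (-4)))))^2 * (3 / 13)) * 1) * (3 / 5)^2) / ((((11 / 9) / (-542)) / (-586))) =14495242519296 / 92328925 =156995.68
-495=-495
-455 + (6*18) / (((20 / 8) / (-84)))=-20419 / 5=-4083.80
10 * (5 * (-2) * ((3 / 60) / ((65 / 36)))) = -36 / 13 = -2.77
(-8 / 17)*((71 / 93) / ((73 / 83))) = -47144 / 115413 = -0.41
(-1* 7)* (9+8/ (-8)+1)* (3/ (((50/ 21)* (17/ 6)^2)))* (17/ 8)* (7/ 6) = -83349/ 3400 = -24.51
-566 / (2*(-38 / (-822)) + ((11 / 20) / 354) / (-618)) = -339280368480 / 55420733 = -6121.90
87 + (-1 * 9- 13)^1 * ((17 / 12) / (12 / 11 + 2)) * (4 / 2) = 401 / 6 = 66.83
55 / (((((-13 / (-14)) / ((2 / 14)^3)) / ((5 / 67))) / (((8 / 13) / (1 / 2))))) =8800 / 554827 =0.02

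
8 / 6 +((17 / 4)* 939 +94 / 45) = 718951 / 180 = 3994.17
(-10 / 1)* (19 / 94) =-95 / 47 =-2.02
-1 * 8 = -8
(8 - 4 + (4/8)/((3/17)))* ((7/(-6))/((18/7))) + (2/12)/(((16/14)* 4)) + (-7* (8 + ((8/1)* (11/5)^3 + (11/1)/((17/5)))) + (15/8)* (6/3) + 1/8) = -7426148983/11016000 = -674.12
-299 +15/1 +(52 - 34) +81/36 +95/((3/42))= 4265/4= 1066.25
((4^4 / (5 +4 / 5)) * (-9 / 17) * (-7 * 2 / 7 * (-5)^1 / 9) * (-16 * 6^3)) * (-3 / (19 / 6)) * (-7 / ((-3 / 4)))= -7431782400 / 9367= -793400.49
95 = 95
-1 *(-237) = 237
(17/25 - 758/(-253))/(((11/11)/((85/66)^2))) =6.10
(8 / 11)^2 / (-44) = -16 / 1331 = -0.01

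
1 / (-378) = -1 / 378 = -0.00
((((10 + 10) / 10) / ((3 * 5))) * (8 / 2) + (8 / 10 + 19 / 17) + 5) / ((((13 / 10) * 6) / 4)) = 3.82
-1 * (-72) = 72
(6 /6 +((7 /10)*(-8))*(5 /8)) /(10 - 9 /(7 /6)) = -35 /32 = -1.09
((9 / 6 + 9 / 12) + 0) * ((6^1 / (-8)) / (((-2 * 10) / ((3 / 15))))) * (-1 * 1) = -27 / 1600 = -0.02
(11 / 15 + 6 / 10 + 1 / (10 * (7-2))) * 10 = 203 / 15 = 13.53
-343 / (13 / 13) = -343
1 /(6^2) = 1 /36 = 0.03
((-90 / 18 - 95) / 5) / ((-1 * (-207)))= -20 / 207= -0.10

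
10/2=5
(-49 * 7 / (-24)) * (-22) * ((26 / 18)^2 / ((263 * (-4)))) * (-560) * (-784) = 17496759280 / 63909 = 273776.14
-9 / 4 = -2.25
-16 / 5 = -3.20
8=8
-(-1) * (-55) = -55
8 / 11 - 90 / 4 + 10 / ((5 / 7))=-171 / 22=-7.77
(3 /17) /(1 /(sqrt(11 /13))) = 0.16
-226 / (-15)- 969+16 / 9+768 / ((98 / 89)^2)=-34438207 / 108045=-318.74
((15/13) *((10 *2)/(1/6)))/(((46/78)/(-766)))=-179843.48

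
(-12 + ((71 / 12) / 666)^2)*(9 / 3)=-36.00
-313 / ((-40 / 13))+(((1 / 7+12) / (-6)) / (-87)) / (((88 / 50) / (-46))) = 81285943 / 803880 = 101.12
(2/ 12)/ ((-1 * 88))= -1/ 528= -0.00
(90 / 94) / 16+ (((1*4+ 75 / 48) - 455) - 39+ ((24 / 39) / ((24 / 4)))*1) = -3580033 / 7332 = -488.28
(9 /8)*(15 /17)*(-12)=-405 /34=-11.91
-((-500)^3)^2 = -15625000000000000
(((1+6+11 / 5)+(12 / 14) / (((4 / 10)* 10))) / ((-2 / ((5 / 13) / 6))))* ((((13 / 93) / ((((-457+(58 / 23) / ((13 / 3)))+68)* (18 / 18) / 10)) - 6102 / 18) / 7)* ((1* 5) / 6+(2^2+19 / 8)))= 417435498296483 / 3962921481792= 105.34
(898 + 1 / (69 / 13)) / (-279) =-61975 / 19251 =-3.22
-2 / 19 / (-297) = 2 / 5643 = 0.00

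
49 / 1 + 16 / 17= 849 / 17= 49.94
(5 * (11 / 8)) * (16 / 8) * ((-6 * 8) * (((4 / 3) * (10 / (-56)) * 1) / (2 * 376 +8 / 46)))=253 / 1211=0.21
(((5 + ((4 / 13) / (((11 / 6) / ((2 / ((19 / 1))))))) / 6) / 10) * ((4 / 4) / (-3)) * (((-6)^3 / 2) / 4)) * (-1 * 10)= -122337 / 2717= -45.03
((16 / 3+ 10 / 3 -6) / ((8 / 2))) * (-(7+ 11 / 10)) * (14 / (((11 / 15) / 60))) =-68040 / 11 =-6185.45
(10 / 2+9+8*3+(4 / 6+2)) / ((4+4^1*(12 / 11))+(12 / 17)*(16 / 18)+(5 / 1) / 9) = 68442 / 16067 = 4.26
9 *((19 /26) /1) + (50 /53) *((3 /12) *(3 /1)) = 5019 /689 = 7.28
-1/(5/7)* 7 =-49/5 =-9.80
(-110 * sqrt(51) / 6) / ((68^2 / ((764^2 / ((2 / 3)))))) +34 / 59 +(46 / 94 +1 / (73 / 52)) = 359911 / 202429-2006455 * sqrt(51) / 578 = -24788.80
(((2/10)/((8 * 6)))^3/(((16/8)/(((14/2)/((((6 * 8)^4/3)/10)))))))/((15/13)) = 91/73383542784000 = 0.00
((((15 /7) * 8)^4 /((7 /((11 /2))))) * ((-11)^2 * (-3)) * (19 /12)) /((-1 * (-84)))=-54624240000 /117649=-464298.38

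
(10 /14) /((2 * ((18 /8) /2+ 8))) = 20 /511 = 0.04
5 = 5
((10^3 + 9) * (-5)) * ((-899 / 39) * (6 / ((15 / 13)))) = 1814182 / 3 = 604727.33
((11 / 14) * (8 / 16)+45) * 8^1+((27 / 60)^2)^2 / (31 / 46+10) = 363.15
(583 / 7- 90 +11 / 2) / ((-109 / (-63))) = -153 / 218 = -0.70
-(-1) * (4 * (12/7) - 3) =27/7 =3.86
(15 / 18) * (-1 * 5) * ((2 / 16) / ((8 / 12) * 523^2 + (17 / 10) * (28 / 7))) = -125 / 43766272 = -0.00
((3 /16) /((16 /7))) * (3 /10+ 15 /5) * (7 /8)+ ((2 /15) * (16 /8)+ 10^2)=6174937 /61440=100.50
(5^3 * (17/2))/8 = 2125/16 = 132.81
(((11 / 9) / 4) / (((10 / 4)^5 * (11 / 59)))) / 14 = 236 / 196875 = 0.00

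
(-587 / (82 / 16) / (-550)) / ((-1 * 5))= -2348 / 56375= -0.04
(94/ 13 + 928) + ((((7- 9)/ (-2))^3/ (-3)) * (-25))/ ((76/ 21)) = 937.53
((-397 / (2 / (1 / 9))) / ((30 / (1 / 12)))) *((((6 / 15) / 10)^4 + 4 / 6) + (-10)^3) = 464924217559 / 7593750000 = 61.22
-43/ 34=-1.26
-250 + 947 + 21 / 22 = 15355 / 22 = 697.95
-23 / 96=-0.24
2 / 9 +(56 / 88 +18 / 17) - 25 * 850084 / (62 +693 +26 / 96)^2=-78166641438157 / 2211933255147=-35.34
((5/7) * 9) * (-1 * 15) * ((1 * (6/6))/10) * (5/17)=-675/238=-2.84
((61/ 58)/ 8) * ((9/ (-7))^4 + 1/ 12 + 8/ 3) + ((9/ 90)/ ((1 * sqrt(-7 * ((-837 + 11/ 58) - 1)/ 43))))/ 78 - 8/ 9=-6742453/ 40106304 + sqrt(848336594)/ 265317780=-0.17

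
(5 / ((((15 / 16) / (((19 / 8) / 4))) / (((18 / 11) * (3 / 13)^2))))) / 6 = 171 / 3718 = 0.05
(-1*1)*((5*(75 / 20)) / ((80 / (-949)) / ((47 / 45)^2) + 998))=-157225575 / 8367945272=-0.02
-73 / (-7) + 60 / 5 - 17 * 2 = -81 / 7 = -11.57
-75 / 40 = -15 / 8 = -1.88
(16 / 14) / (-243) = -8 / 1701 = -0.00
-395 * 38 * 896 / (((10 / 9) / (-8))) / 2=48416256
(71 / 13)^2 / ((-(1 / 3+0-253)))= 15123 / 128102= 0.12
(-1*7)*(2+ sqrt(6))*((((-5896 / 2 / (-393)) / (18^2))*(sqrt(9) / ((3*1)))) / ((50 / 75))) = -5159*sqrt(6) / 21222-5159 / 10611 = -1.08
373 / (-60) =-373 / 60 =-6.22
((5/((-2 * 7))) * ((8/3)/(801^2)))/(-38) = 10/255998799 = 0.00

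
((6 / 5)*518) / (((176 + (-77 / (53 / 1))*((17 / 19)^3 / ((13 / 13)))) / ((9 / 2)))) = 564920958 / 35334695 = 15.99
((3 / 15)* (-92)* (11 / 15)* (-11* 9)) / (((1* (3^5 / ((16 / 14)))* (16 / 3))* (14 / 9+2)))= 2783 / 8400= 0.33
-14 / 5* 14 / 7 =-28 / 5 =-5.60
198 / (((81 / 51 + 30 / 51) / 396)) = 1332936 / 37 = 36025.30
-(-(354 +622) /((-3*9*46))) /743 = -488 /461403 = -0.00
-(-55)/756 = 0.07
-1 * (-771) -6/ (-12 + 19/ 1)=5391/ 7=770.14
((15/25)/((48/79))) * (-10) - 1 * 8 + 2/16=-71/4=-17.75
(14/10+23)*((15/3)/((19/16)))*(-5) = -9760/19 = -513.68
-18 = -18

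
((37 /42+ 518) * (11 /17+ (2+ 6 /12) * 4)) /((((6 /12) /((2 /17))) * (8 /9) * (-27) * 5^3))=-3944533 /9103500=-0.43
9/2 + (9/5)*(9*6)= 1017/10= 101.70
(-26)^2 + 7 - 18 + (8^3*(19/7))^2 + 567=94694352/49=1932537.80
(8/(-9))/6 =-4/27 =-0.15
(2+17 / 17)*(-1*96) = -288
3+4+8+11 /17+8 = 23.65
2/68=1/34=0.03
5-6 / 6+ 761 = 765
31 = 31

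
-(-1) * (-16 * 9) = -144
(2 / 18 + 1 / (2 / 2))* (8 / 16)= 0.56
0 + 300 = 300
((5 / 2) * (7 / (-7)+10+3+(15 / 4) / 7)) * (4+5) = 15795 / 56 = 282.05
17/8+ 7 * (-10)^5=-5599983/8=-699997.88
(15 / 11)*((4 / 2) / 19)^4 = 240 / 1433531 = 0.00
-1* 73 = -73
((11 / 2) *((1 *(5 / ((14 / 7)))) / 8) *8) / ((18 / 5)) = 275 / 72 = 3.82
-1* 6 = -6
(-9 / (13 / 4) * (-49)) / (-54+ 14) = -441 / 130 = -3.39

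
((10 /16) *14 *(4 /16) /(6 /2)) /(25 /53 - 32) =-1855 /80208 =-0.02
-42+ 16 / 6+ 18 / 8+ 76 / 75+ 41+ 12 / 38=5.25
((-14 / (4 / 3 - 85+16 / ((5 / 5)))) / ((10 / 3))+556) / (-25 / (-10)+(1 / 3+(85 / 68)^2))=3870192 / 30595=126.50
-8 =-8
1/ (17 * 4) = 1/ 68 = 0.01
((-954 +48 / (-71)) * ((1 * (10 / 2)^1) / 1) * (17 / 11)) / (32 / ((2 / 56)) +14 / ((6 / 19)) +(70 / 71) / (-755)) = -237267810 / 30243899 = -7.85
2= 2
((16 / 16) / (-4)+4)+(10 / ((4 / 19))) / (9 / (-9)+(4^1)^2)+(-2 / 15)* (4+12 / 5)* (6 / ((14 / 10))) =1369 / 420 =3.26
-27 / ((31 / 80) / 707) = -1527120 / 31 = -49261.94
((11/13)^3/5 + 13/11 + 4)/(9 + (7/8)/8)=41010304/70446805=0.58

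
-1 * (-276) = 276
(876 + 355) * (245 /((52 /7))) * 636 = 25821171.92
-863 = -863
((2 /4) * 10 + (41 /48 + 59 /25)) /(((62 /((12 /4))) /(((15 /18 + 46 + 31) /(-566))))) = -0.05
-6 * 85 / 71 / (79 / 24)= -12240 / 5609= -2.18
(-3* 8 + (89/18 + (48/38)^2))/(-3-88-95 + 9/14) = 158837/1686231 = 0.09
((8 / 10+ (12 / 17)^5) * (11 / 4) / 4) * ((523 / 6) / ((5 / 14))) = 69704953087 / 425957100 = 163.64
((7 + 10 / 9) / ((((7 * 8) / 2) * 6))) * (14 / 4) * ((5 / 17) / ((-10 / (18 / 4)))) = -73 / 3264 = -0.02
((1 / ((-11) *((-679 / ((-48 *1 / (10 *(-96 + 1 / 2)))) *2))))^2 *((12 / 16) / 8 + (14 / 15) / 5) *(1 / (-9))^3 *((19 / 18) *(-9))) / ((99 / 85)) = 217379 / 6119883214181092125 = 0.00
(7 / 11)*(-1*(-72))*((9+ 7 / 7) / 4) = 1260 / 11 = 114.55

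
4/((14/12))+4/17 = 436/119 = 3.66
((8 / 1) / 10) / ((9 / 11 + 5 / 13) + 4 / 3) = 429 / 1360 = 0.32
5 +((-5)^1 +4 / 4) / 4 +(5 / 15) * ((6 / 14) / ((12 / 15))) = 117 / 28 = 4.18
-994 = -994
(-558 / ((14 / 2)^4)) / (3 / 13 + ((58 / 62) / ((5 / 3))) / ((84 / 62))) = -72540 / 201341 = -0.36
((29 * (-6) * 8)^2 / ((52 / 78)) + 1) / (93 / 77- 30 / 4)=-447600538 / 969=-461920.06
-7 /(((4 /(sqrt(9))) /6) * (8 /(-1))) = 63 /16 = 3.94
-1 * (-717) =717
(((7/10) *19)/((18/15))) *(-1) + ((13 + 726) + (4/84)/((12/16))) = 183451/252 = 727.98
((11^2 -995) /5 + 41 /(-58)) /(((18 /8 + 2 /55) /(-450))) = 34543.11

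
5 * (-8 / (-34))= 20 / 17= 1.18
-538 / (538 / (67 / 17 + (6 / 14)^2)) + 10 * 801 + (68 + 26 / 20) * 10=7246163 / 833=8698.88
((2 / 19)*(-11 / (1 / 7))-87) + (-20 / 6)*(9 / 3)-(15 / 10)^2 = -8159 / 76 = -107.36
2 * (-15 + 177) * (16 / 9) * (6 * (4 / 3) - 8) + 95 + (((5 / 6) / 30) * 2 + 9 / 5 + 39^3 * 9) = 48057107 / 90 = 533967.86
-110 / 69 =-1.59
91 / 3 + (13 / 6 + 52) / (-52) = 703 / 24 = 29.29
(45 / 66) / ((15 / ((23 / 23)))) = 1 / 22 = 0.05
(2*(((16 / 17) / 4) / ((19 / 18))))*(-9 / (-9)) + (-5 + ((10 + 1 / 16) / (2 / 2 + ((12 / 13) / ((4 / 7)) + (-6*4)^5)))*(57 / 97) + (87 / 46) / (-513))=-48958224226381297 / 10741477001733216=-4.56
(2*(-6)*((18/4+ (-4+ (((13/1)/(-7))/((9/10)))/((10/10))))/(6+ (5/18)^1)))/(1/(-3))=-7092/791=-8.97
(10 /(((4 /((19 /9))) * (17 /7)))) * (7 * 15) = 228.19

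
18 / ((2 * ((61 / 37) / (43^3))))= 26475831 / 61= 434030.02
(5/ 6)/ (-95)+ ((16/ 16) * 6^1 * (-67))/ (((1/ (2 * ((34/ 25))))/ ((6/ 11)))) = -18698099/ 31350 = -596.43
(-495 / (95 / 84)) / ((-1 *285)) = 2772 / 1805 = 1.54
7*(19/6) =133/6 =22.17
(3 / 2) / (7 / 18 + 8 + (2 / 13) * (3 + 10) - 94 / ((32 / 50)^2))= -1728 / 252407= -0.01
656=656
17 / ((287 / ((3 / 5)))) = 51 / 1435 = 0.04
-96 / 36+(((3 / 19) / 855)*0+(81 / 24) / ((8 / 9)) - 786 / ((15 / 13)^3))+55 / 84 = -509.87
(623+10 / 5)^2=390625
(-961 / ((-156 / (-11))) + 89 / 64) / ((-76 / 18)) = 496995 / 31616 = 15.72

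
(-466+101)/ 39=-365/ 39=-9.36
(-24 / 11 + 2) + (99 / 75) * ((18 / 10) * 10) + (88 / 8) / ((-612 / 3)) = 23.52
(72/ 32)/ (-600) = -3/ 800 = -0.00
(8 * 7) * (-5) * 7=-1960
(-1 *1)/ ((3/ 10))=-10/ 3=-3.33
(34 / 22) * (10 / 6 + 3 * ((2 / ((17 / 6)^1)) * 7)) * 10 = 8410 / 33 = 254.85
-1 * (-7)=7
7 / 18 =0.39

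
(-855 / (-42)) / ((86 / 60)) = 4275 / 301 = 14.20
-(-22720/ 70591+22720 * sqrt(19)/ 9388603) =22720/ 70591 -22720 * sqrt(19)/ 9388603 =0.31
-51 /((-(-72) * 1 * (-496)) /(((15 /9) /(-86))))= -85 /3071232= -0.00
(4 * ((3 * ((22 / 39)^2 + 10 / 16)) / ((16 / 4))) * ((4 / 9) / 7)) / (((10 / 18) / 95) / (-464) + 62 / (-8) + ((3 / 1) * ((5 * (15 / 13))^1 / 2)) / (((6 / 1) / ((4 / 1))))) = -50590616 / 557772033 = -0.09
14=14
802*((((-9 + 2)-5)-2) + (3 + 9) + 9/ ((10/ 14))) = 42506/ 5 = 8501.20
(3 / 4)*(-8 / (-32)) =3 / 16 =0.19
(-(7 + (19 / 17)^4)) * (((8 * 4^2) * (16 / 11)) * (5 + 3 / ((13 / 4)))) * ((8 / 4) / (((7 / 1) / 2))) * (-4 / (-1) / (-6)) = 11714035712 / 3257319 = 3596.22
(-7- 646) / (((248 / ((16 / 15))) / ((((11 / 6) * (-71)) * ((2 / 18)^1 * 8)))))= 4079944 / 12555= 324.97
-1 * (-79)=79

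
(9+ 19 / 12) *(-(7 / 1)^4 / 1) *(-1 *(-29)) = -8842883 / 12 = -736906.92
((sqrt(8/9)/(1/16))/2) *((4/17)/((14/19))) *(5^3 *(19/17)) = 1444000 *sqrt(2)/6069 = 336.48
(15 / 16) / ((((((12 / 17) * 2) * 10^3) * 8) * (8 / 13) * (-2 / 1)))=-221 / 3276800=-0.00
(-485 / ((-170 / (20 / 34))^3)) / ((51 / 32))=0.00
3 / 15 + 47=236 / 5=47.20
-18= -18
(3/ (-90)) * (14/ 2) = -7/ 30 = -0.23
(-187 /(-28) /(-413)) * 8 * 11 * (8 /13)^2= -263296 /488579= -0.54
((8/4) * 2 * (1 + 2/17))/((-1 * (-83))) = 76/1411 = 0.05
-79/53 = -1.49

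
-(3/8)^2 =-9/64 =-0.14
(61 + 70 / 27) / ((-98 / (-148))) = 127058 / 1323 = 96.04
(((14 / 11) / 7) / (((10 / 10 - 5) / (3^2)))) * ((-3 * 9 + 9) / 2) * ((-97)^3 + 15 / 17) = -628374753 / 187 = -3360292.80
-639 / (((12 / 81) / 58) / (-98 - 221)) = 159607503 / 2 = 79803751.50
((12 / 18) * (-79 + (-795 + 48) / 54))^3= -237048.96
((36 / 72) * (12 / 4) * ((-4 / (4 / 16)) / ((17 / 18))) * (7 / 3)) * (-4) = 4032 / 17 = 237.18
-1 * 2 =-2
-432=-432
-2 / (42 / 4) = -4 / 21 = -0.19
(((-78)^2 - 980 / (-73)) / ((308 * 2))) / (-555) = -0.02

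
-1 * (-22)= 22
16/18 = 8/9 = 0.89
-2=-2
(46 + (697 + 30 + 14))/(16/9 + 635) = 7083/5731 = 1.24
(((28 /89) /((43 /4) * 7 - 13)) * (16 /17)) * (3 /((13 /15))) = 26880 /1632527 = 0.02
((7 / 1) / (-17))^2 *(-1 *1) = -49 / 289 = -0.17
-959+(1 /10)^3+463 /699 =-669877301 /699000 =-958.34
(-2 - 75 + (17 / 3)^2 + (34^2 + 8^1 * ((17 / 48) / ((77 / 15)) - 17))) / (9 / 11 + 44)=1352269 / 62118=21.77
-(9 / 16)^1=-9 / 16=-0.56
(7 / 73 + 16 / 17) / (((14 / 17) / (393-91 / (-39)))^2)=854858719 / 3577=238987.62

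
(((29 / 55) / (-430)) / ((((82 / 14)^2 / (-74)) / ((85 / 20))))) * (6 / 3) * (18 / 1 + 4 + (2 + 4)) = 12513326 / 19877825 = 0.63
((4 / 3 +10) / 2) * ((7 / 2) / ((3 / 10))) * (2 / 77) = 170 / 99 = 1.72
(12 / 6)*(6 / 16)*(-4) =-3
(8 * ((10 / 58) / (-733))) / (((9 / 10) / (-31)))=12400 / 191313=0.06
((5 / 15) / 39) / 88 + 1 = 10297 / 10296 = 1.00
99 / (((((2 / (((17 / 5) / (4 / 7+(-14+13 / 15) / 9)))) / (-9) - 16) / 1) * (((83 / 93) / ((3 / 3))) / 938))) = -6526.81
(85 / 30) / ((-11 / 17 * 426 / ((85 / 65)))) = -4913 / 365508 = -0.01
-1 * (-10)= 10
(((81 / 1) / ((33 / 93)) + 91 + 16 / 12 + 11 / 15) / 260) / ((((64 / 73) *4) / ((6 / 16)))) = 3870533 / 29286400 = 0.13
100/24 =25/6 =4.17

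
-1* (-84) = 84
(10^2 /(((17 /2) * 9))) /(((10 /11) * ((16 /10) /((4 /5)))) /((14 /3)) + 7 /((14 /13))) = 30800 /162333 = 0.19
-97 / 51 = -1.90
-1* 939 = -939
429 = 429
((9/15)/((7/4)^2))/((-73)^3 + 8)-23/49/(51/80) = -3578885248/4860667455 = -0.74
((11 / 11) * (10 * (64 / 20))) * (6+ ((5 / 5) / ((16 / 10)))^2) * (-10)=-2045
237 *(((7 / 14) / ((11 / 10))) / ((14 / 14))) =1185 / 11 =107.73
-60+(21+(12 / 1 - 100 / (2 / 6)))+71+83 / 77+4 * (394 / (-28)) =-23963 / 77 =-311.21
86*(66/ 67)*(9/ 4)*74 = 945054/ 67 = 14105.28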